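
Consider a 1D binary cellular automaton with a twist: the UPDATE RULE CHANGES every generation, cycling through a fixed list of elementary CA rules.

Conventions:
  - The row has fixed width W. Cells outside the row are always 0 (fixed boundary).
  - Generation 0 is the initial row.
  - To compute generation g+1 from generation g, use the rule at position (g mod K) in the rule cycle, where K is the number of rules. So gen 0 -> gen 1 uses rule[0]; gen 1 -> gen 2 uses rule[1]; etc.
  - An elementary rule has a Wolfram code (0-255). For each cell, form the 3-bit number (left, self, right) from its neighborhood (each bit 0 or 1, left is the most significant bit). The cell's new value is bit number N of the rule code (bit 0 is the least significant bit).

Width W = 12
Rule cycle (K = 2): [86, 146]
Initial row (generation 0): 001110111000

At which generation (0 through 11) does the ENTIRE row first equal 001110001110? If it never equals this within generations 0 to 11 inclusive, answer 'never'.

Answer: never

Derivation:
Gen 0: 001110111000
Gen 1 (rule 86): 010010001100
Gen 2 (rule 146): 101101010010
Gen 3 (rule 86): 100101011111
Gen 4 (rule 146): 011000001110
Gen 5 (rule 86): 101100010011
Gen 6 (rule 146): 000010101100
Gen 7 (rule 86): 000110100110
Gen 8 (rule 146): 001000011001
Gen 9 (rule 86): 011100101111
Gen 10 (rule 146): 101011000110
Gen 11 (rule 86): 101001101011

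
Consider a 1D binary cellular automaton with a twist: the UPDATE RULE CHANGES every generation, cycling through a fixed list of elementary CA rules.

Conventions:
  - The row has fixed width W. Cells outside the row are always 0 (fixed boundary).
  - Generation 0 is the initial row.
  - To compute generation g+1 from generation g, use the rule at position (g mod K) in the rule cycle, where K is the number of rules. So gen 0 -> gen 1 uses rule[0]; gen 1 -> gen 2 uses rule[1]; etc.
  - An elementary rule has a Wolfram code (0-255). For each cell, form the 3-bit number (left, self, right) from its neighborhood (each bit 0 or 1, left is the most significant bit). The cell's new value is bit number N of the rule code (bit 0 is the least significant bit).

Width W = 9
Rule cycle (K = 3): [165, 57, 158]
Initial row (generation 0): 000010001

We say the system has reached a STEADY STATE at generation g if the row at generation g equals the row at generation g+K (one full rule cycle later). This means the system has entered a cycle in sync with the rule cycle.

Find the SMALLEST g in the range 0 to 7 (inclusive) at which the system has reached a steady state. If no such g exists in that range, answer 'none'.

Answer: none

Derivation:
Gen 0: 000010001
Gen 1 (rule 165): 111010101
Gen 2 (rule 57): 100101010
Gen 3 (rule 158): 111101011
Gen 4 (rule 165): 011011100
Gen 5 (rule 57): 010110011
Gen 6 (rule 158): 110101110
Gen 7 (rule 165): 001110100
Gen 8 (rule 57): 101001011
Gen 9 (rule 158): 101111010
Gen 10 (rule 165): 110110110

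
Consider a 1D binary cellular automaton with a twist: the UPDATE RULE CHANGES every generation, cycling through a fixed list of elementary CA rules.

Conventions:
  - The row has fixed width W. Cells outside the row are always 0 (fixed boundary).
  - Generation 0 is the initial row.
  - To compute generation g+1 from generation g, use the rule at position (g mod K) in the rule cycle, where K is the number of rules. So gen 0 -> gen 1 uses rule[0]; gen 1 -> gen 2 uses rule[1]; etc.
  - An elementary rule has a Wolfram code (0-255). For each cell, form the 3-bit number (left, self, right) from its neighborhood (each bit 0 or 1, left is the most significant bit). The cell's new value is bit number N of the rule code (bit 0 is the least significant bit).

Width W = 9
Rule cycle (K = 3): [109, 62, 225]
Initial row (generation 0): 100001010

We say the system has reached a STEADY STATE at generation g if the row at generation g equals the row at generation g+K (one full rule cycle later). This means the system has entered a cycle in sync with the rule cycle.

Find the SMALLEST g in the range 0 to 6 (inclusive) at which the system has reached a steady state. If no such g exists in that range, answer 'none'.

Gen 0: 100001010
Gen 1 (rule 109): 101101110
Gen 2 (rule 62): 111011001
Gen 3 (rule 225): 011101000
Gen 4 (rule 109): 010111011
Gen 5 (rule 62): 111100110
Gen 6 (rule 225): 011100010
Gen 7 (rule 109): 010101010
Gen 8 (rule 62): 111111111
Gen 9 (rule 225): 011111111

Answer: none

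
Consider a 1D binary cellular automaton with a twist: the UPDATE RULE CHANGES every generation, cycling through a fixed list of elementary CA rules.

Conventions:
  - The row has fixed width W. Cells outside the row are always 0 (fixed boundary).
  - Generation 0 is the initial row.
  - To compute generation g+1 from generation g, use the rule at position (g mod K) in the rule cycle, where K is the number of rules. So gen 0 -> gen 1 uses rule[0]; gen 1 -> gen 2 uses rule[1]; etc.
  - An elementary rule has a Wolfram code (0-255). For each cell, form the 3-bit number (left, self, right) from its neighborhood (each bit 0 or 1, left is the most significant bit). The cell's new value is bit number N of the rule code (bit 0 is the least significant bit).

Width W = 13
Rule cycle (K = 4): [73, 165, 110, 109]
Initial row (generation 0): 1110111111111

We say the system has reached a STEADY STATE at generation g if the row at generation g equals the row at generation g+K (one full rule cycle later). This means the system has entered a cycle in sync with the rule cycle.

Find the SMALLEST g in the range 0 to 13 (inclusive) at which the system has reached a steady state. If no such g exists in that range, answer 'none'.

Gen 0: 1110111111111
Gen 1 (rule 73): 1010100000001
Gen 2 (rule 165): 1111101111101
Gen 3 (rule 110): 1000111000111
Gen 4 (rule 109): 1010101010101
Gen 5 (rule 73): 0000000000000
Gen 6 (rule 165): 1111111111111
Gen 7 (rule 110): 1000000000001
Gen 8 (rule 109): 1011111111101
Gen 9 (rule 73): 0010000000100
Gen 10 (rule 165): 1010111110101
Gen 11 (rule 110): 1111100011111
Gen 12 (rule 109): 1000101010001
Gen 13 (rule 73): 0010000000100
Gen 14 (rule 165): 1010111110101
Gen 15 (rule 110): 1111100011111
Gen 16 (rule 109): 1000101010001
Gen 17 (rule 73): 0010000000100

Answer: 9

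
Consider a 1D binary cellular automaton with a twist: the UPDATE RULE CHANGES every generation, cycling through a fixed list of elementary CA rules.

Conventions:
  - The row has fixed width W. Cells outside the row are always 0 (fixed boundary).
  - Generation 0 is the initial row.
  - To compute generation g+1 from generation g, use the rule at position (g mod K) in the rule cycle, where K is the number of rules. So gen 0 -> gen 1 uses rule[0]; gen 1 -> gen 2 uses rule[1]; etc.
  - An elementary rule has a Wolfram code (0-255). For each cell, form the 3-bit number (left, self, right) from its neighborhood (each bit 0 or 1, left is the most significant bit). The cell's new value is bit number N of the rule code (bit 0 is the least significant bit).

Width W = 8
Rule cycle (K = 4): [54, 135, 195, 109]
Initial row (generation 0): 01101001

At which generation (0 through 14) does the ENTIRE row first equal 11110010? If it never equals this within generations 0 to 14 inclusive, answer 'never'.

Answer: 14

Derivation:
Gen 0: 01101001
Gen 1 (rule 54): 10011111
Gen 2 (rule 135): 10101110
Gen 3 (rule 195): 00000110
Gen 4 (rule 109): 11110110
Gen 5 (rule 54): 00001001
Gen 6 (rule 135): 11111011
Gen 7 (rule 195): 01111001
Gen 8 (rule 109): 01001001
Gen 9 (rule 54): 11111111
Gen 10 (rule 135): 01111110
Gen 11 (rule 195): 10111110
Gen 12 (rule 109): 11100010
Gen 13 (rule 54): 00010111
Gen 14 (rule 135): 11110010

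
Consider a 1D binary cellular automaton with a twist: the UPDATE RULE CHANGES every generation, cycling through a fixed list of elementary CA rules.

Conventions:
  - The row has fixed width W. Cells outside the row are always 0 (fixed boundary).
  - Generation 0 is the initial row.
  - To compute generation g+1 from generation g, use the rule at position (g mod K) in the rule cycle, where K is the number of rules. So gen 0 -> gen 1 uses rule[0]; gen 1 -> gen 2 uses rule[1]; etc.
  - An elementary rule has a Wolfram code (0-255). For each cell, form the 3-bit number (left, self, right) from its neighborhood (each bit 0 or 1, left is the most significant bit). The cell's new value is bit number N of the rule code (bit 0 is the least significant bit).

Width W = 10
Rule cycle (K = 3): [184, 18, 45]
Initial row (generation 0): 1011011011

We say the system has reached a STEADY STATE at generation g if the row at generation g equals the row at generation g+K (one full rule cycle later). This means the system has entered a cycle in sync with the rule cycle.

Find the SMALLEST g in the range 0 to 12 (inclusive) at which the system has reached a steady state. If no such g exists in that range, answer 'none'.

Gen 0: 1011011011
Gen 1 (rule 184): 0110110110
Gen 2 (rule 18): 1000000001
Gen 3 (rule 45): 1011111101
Gen 4 (rule 184): 0111111010
Gen 5 (rule 18): 1000000001
Gen 6 (rule 45): 1011111101
Gen 7 (rule 184): 0111111010
Gen 8 (rule 18): 1000000001
Gen 9 (rule 45): 1011111101
Gen 10 (rule 184): 0111111010
Gen 11 (rule 18): 1000000001
Gen 12 (rule 45): 1011111101
Gen 13 (rule 184): 0111111010
Gen 14 (rule 18): 1000000001
Gen 15 (rule 45): 1011111101

Answer: 2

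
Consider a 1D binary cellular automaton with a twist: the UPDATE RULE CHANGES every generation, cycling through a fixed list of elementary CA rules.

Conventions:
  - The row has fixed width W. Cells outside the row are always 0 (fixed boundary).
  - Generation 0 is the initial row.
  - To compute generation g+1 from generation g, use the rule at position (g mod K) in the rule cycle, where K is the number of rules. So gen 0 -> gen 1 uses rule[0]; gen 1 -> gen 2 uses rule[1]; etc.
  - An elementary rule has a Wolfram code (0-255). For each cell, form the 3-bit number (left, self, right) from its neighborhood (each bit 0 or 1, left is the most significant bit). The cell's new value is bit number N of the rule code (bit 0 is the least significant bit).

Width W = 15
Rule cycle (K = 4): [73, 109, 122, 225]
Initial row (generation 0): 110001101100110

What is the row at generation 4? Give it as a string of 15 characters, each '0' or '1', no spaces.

Gen 0: 110001101100110
Gen 1 (rule 73): 110101101100110
Gen 2 (rule 109): 111111111100110
Gen 3 (rule 122): 100000000111111
Gen 4 (rule 225): 001111110011111

Answer: 001111110011111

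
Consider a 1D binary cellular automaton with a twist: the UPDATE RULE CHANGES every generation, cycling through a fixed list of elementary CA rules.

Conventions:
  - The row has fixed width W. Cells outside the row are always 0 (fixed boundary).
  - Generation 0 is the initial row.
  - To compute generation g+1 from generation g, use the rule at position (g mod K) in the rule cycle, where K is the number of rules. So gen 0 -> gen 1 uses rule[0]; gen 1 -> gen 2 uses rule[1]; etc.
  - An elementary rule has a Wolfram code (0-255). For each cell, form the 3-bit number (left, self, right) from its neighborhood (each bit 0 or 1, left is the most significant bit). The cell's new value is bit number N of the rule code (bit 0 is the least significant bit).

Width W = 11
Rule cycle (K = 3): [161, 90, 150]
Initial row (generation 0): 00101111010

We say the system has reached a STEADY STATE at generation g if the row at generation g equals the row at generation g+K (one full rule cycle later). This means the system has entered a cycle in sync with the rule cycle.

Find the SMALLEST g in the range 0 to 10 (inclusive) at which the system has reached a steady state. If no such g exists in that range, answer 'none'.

Answer: none

Derivation:
Gen 0: 00101111010
Gen 1 (rule 161): 10010110100
Gen 2 (rule 90): 01100110010
Gen 3 (rule 150): 10011001111
Gen 4 (rule 161): 00000000110
Gen 5 (rule 90): 00000001111
Gen 6 (rule 150): 00000010110
Gen 7 (rule 161): 11111001000
Gen 8 (rule 90): 10001110100
Gen 9 (rule 150): 11010100110
Gen 10 (rule 161): 00101000000
Gen 11 (rule 90): 01000100000
Gen 12 (rule 150): 11101110000
Gen 13 (rule 161): 01010100111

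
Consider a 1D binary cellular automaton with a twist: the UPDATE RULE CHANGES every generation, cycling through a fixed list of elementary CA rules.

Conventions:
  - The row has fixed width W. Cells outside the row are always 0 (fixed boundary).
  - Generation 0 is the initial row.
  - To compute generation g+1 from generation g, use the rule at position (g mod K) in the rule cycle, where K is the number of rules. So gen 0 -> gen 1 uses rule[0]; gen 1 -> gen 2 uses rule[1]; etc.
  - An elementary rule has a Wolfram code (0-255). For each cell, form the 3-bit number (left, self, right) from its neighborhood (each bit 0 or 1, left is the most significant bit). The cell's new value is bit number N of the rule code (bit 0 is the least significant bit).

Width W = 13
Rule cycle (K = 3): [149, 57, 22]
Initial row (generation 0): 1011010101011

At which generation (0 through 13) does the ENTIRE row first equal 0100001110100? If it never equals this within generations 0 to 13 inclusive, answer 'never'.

Gen 0: 1011010101011
Gen 1 (rule 149): 1000010101000
Gen 2 (rule 57): 0111001010111
Gen 3 (rule 22): 1000111010000
Gen 4 (rule 149): 1110010011111
Gen 5 (rule 57): 1001001010000
Gen 6 (rule 22): 1111111011000
Gen 7 (rule 149): 0111110000111
Gen 8 (rule 57): 0100001110100
Gen 9 (rule 22): 1110010000110
Gen 10 (rule 149): 0101011110001
Gen 11 (rule 57): 0010110001100
Gen 12 (rule 22): 0110001010010
Gen 13 (rule 149): 0001101011011

Answer: 8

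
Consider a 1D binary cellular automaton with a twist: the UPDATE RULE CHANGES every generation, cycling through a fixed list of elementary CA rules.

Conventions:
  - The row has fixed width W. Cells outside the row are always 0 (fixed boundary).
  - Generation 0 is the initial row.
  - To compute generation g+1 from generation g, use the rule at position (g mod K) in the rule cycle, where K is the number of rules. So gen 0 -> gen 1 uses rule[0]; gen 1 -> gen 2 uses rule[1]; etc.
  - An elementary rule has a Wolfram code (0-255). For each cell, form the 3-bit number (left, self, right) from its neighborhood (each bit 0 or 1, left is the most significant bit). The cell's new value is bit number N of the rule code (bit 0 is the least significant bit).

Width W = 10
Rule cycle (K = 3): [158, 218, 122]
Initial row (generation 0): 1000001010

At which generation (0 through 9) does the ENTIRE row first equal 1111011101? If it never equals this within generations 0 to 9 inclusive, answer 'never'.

Gen 0: 1000001010
Gen 1 (rule 158): 1100011011
Gen 2 (rule 218): 1110111011
Gen 3 (rule 122): 1011101111
Gen 4 (rule 158): 1011001110
Gen 5 (rule 218): 0011111111
Gen 6 (rule 122): 0110000001
Gen 7 (rule 158): 1101000011
Gen 8 (rule 218): 1100100111
Gen 9 (rule 122): 1111011101

Answer: 9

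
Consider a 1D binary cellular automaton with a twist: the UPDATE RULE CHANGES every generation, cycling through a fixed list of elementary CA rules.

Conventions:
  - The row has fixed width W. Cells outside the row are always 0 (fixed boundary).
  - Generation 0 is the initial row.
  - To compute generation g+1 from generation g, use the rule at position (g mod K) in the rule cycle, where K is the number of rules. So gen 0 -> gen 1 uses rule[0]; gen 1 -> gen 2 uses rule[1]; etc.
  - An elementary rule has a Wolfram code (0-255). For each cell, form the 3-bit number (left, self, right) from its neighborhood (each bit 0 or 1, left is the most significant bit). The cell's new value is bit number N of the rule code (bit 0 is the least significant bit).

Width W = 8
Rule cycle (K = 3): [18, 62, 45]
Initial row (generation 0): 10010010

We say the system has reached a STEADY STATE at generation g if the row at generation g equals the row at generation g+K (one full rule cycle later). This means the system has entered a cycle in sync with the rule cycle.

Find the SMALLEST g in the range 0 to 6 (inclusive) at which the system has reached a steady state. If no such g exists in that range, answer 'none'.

Gen 0: 10010010
Gen 1 (rule 18): 01101101
Gen 2 (rule 62): 11011011
Gen 3 (rule 45): 10110110
Gen 4 (rule 18): 00000001
Gen 5 (rule 62): 00000011
Gen 6 (rule 45): 11111010
Gen 7 (rule 18): 00000001
Gen 8 (rule 62): 00000011
Gen 9 (rule 45): 11111010

Answer: 4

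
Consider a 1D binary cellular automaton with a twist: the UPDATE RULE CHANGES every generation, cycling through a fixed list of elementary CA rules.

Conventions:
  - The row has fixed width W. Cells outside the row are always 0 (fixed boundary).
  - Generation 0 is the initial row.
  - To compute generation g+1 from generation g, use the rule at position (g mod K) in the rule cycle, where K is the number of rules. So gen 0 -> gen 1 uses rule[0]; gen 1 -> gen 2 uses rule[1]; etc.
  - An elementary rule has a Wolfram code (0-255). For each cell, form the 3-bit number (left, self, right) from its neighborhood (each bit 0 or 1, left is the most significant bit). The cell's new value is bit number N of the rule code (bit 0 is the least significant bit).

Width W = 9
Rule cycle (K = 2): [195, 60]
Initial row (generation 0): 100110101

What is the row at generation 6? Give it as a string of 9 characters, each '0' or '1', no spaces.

Answer: 000111111

Derivation:
Gen 0: 100110101
Gen 1 (rule 195): 001010000
Gen 2 (rule 60): 001111000
Gen 3 (rule 195): 110111011
Gen 4 (rule 60): 101100110
Gen 5 (rule 195): 000101010
Gen 6 (rule 60): 000111111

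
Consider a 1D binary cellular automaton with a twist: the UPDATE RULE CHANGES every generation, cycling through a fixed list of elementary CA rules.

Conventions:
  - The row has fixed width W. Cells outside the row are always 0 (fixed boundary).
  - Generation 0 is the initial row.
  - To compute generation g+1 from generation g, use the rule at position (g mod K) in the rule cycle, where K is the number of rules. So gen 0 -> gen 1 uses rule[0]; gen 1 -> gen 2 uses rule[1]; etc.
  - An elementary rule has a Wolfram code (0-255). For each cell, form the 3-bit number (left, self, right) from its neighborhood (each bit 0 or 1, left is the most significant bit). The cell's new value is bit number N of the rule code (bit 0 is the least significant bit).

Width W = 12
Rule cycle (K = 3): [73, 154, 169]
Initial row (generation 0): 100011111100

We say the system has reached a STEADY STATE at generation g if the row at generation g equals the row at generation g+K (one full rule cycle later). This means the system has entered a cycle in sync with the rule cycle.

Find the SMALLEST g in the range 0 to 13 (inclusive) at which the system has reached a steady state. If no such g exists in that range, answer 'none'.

Answer: none

Derivation:
Gen 0: 100011111100
Gen 1 (rule 73): 001010000101
Gen 2 (rule 154): 010001001000
Gen 3 (rule 169): 000100000011
Gen 4 (rule 73): 110001111011
Gen 5 (rule 154): 101011110010
Gen 6 (rule 169): 010111100000
Gen 7 (rule 73): 000100101111
Gen 8 (rule 154): 001011001110
Gen 9 (rule 169): 100110001100
Gen 10 (rule 73): 000110101101
Gen 11 (rule 154): 001100001000
Gen 12 (rule 169): 101001100011
Gen 13 (rule 73): 000001101011
Gen 14 (rule 154): 000011000010
Gen 15 (rule 169): 111010011000
Gen 16 (rule 73): 101000011011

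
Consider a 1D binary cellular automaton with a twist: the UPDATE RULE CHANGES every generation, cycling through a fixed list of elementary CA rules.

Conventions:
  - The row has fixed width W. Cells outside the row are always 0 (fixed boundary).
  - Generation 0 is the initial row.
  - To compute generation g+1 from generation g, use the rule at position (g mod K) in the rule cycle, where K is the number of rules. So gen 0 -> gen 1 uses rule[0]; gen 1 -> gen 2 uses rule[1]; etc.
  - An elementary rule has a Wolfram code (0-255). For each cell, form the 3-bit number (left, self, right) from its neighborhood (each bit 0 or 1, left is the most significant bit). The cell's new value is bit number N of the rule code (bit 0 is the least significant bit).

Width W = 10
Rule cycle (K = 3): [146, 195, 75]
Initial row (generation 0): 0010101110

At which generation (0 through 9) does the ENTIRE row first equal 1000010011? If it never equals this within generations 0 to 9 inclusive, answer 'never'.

Gen 0: 0010101110
Gen 1 (rule 146): 0100000101
Gen 2 (rule 195): 1001111000
Gen 3 (rule 75): 0011001011
Gen 4 (rule 146): 0100110000
Gen 5 (rule 195): 1001010111
Gen 6 (rule 75): 0010000101
Gen 7 (rule 146): 0101001000
Gen 8 (rule 195): 1000010011
Gen 9 (rule 75): 0011100111

Answer: 8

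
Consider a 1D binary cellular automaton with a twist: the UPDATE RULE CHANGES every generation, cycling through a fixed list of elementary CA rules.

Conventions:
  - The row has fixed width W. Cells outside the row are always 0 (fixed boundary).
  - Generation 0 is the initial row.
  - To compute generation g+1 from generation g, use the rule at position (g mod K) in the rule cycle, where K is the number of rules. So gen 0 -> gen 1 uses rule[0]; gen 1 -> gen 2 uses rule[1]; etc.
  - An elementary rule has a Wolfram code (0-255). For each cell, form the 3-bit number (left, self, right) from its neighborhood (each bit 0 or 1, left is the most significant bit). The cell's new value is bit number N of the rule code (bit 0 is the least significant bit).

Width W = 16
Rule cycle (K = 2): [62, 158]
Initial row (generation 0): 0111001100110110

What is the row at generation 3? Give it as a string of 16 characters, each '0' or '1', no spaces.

Answer: 1110001110111111

Derivation:
Gen 0: 0111001100110110
Gen 1 (rule 62): 1100111011101101
Gen 2 (rule 158): 1011110011001001
Gen 3 (rule 62): 1110001110111111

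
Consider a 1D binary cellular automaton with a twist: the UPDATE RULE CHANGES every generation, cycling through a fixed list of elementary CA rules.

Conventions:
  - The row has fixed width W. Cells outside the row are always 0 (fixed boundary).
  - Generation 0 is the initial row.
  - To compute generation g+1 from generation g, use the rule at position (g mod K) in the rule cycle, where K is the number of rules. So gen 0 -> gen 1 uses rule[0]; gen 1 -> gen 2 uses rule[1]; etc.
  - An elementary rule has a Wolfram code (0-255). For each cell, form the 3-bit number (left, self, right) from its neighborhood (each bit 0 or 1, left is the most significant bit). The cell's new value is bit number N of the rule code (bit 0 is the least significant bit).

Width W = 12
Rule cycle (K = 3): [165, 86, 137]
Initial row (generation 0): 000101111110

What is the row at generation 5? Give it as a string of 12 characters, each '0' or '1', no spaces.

Gen 0: 000101111110
Gen 1 (rule 165): 110110111100
Gen 2 (rule 86): 010010000110
Gen 3 (rule 137): 000000110100
Gen 4 (rule 165): 111110001101
Gen 5 (rule 86): 000011010101

Answer: 000011010101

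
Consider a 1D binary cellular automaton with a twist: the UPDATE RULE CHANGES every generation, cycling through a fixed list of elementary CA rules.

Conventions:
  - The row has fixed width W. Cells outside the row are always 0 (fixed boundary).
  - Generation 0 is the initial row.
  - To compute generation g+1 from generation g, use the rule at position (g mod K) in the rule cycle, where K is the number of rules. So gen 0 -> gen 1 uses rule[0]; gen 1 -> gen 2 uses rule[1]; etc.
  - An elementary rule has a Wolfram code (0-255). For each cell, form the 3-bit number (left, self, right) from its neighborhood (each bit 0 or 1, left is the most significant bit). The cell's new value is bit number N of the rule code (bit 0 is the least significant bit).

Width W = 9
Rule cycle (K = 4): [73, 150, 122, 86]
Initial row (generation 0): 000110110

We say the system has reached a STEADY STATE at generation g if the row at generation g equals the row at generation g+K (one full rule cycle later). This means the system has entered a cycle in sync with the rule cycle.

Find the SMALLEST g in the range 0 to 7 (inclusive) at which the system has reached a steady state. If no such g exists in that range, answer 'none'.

Answer: none

Derivation:
Gen 0: 000110110
Gen 1 (rule 73): 110110110
Gen 2 (rule 150): 000000001
Gen 3 (rule 122): 000000010
Gen 4 (rule 86): 000000111
Gen 5 (rule 73): 111110101
Gen 6 (rule 150): 011100101
Gen 7 (rule 122): 110111010
Gen 8 (rule 86): 010001011
Gen 9 (rule 73): 000100011
Gen 10 (rule 150): 001110100
Gen 11 (rule 122): 011011010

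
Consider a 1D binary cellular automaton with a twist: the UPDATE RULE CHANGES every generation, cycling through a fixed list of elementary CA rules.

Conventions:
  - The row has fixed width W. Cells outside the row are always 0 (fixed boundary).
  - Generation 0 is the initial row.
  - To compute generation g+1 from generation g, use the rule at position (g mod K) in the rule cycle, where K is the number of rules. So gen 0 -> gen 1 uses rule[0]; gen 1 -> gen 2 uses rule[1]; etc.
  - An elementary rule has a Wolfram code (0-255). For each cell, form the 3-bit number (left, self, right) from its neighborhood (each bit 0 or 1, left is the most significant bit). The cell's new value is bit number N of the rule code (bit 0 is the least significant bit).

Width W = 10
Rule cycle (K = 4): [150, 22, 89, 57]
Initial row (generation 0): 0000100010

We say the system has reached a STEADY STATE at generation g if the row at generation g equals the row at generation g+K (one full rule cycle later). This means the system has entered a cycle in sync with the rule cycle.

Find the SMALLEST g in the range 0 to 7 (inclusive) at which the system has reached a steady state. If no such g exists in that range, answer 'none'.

Gen 0: 0000100010
Gen 1 (rule 150): 0001110111
Gen 2 (rule 22): 0010000000
Gen 3 (rule 89): 1001111111
Gen 4 (rule 57): 0101000000
Gen 5 (rule 150): 1101100000
Gen 6 (rule 22): 0000010000
Gen 7 (rule 89): 1111001111
Gen 8 (rule 57): 1000101000
Gen 9 (rule 150): 1101101100
Gen 10 (rule 22): 0000000010
Gen 11 (rule 89): 1111111001

Answer: none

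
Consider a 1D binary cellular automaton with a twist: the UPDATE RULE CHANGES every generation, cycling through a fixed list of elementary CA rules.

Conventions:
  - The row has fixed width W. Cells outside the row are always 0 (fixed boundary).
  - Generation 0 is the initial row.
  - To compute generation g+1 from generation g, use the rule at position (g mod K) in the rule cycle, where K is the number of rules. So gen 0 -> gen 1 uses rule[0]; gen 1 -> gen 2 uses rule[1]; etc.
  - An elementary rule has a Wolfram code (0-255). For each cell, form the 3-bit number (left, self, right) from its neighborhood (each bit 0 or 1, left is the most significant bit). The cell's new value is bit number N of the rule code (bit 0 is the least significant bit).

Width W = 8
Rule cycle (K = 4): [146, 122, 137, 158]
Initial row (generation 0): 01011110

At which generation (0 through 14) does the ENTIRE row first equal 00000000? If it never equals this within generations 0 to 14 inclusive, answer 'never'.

Gen 0: 01011110
Gen 1 (rule 146): 10001101
Gen 2 (rule 122): 01011110
Gen 3 (rule 137): 00011100
Gen 4 (rule 158): 00111010
Gen 5 (rule 146): 01010001
Gen 6 (rule 122): 10101010
Gen 7 (rule 137): 00000000
Gen 8 (rule 158): 00000000
Gen 9 (rule 146): 00000000
Gen 10 (rule 122): 00000000
Gen 11 (rule 137): 11111111
Gen 12 (rule 158): 11111110
Gen 13 (rule 146): 01111101
Gen 14 (rule 122): 11000110

Answer: 7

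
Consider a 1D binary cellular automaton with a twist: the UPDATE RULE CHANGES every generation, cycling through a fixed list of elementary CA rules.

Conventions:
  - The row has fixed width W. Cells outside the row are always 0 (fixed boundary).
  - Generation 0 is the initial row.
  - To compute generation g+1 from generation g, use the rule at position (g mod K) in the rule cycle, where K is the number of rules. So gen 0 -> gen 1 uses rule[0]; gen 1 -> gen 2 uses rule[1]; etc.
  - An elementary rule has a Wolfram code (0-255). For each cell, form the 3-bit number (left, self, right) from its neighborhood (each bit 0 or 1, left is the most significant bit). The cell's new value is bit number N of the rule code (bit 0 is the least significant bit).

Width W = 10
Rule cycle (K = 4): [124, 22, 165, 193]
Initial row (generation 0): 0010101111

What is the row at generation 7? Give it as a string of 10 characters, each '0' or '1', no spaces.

Gen 0: 0010101111
Gen 1 (rule 124): 0011111001
Gen 2 (rule 22): 0100000111
Gen 3 (rule 165): 0101110010
Gen 4 (rule 193): 0000110000
Gen 5 (rule 124): 0000111000
Gen 6 (rule 22): 0001000100
Gen 7 (rule 165): 1101010101

Answer: 1101010101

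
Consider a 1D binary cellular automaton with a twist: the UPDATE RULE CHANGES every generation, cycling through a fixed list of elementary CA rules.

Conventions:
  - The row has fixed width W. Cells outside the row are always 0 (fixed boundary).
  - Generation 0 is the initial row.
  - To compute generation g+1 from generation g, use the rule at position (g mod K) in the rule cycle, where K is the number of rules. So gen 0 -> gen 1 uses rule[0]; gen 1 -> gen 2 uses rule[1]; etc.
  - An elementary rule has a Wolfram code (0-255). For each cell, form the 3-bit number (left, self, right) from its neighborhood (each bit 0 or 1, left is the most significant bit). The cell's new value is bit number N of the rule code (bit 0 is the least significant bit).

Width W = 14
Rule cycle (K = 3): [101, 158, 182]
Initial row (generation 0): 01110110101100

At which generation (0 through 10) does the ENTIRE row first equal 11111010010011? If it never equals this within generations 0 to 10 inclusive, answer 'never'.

Answer: never

Derivation:
Gen 0: 01110110101100
Gen 1 (rule 101): 00011011110101
Gen 2 (rule 158): 00110011100101
Gen 3 (rule 182): 01001101011111
Gen 4 (rule 101): 01000111100001
Gen 5 (rule 158): 11101111010011
Gen 6 (rule 182): 01010110111100
Gen 7 (rule 101): 01111011000101
Gen 8 (rule 158): 11110010101101
Gen 9 (rule 182): 01101111110011
Gen 10 (rule 101): 00110000010001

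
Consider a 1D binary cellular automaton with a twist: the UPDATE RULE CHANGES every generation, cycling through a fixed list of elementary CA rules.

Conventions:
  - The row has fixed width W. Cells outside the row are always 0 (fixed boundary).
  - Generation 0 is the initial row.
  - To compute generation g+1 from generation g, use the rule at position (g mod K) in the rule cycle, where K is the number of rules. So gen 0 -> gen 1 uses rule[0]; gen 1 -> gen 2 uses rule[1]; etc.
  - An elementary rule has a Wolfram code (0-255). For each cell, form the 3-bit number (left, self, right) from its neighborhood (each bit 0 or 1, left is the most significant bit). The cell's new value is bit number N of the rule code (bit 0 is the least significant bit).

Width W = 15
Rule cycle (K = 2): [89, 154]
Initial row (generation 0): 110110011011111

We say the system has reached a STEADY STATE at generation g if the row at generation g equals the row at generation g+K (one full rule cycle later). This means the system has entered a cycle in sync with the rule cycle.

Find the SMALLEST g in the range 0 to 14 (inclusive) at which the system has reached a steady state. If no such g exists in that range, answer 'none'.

Answer: 13

Derivation:
Gen 0: 110110011011111
Gen 1 (rule 89): 110111011010001
Gen 2 (rule 154): 100110010001010
Gen 3 (rule 89): 010111001100001
Gen 4 (rule 154): 100110111010010
Gen 5 (rule 89): 010110101001001
Gen 6 (rule 154): 100100000110110
Gen 7 (rule 89): 010011110110111
Gen 8 (rule 154): 101111100100110
Gen 9 (rule 89): 001000110010111
Gen 10 (rule 154): 010101101100110
Gen 11 (rule 89): 000001101110111
Gen 12 (rule 154): 000011001100110
Gen 13 (rule 89): 111011101110111
Gen 14 (rule 154): 110011001100110
Gen 15 (rule 89): 111011101110111
Gen 16 (rule 154): 110011001100110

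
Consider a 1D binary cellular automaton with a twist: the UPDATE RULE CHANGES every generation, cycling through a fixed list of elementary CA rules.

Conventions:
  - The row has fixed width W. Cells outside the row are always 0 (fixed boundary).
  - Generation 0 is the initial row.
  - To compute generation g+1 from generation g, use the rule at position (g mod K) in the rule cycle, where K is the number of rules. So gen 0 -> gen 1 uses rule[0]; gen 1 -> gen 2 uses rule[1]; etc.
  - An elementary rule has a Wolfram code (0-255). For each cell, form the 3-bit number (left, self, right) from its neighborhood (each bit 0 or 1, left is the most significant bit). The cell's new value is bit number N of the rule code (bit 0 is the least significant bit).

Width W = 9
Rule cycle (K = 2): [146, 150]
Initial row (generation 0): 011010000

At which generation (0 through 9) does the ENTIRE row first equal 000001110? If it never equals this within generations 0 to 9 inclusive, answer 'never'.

Answer: 8

Derivation:
Gen 0: 011010000
Gen 1 (rule 146): 100001000
Gen 2 (rule 150): 110011100
Gen 3 (rule 146): 001101010
Gen 4 (rule 150): 010001011
Gen 5 (rule 146): 101010000
Gen 6 (rule 150): 101011000
Gen 7 (rule 146): 000000100
Gen 8 (rule 150): 000001110
Gen 9 (rule 146): 000010101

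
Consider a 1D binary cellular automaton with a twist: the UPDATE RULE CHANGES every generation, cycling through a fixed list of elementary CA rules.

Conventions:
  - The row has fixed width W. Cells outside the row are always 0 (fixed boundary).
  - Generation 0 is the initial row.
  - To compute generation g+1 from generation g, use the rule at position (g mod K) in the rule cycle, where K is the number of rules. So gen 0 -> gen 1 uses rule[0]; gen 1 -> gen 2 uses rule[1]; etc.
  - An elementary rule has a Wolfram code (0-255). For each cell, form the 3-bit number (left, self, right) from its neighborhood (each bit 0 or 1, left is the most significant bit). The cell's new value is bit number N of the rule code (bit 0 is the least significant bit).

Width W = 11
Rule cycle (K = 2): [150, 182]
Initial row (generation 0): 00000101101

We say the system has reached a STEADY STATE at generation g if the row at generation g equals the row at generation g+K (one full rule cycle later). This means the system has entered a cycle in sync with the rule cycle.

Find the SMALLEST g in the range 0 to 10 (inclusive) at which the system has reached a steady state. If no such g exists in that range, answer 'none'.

Answer: 7

Derivation:
Gen 0: 00000101101
Gen 1 (rule 150): 00001100001
Gen 2 (rule 182): 00010010011
Gen 3 (rule 150): 00111111100
Gen 4 (rule 182): 01011111010
Gen 5 (rule 150): 11001110011
Gen 6 (rule 182): 00110101100
Gen 7 (rule 150): 01000100010
Gen 8 (rule 182): 11101110111
Gen 9 (rule 150): 01000100010
Gen 10 (rule 182): 11101110111
Gen 11 (rule 150): 01000100010
Gen 12 (rule 182): 11101110111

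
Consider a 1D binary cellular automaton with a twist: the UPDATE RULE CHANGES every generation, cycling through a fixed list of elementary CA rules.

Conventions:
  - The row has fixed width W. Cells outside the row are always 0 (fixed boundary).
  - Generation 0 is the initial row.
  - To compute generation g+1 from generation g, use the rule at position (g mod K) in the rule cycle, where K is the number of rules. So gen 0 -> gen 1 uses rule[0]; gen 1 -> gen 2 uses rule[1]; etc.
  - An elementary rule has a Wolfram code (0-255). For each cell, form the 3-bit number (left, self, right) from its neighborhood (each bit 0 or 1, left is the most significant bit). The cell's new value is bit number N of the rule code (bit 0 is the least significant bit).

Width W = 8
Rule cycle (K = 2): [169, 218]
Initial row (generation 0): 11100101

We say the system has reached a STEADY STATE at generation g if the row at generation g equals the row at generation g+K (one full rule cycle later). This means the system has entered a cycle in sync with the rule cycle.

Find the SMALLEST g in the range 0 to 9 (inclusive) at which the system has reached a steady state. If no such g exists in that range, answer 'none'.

Answer: 0

Derivation:
Gen 0: 11100101
Gen 1 (rule 169): 11000010
Gen 2 (rule 218): 11100101
Gen 3 (rule 169): 11000010
Gen 4 (rule 218): 11100101
Gen 5 (rule 169): 11000010
Gen 6 (rule 218): 11100101
Gen 7 (rule 169): 11000010
Gen 8 (rule 218): 11100101
Gen 9 (rule 169): 11000010
Gen 10 (rule 218): 11100101
Gen 11 (rule 169): 11000010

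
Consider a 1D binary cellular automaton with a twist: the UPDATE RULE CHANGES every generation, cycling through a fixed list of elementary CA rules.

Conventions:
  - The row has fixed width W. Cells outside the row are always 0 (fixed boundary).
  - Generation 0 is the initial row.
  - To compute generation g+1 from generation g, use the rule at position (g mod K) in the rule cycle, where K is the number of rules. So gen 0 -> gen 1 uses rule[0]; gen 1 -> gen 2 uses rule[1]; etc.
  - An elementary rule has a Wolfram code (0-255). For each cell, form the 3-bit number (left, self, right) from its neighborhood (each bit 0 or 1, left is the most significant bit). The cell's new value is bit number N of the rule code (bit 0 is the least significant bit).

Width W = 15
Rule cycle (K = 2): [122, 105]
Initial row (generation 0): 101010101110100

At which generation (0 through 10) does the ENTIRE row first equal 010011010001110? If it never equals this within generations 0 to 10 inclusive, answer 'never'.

Answer: never

Derivation:
Gen 0: 101010101110100
Gen 1 (rule 122): 010101011011010
Gen 2 (rule 105): 001010111111100
Gen 3 (rule 122): 010101100000110
Gen 4 (rule 105): 001011101110110
Gen 5 (rule 122): 010110111011111
Gen 6 (rule 105): 001111101110001
Gen 7 (rule 122): 011000111011010
Gen 8 (rule 105): 011010101111100
Gen 9 (rule 122): 111101011000110
Gen 10 (rule 105): 100110111010110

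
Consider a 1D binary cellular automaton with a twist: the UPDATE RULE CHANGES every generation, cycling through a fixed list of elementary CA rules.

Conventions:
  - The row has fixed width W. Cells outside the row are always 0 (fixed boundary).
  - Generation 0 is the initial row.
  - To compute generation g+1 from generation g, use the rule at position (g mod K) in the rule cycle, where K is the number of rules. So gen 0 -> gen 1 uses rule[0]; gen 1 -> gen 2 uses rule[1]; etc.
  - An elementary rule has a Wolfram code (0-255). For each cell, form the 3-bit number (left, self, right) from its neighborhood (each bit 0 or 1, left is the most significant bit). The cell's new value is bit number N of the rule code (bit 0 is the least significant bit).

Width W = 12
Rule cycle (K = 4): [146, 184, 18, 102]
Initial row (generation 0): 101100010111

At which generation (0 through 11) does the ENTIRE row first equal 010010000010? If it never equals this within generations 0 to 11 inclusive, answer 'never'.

Answer: 10

Derivation:
Gen 0: 101100010111
Gen 1 (rule 146): 000010100010
Gen 2 (rule 184): 000001010001
Gen 3 (rule 18): 000010001010
Gen 4 (rule 102): 000110011110
Gen 5 (rule 146): 001001101101
Gen 6 (rule 184): 000101011010
Gen 7 (rule 18): 001000000001
Gen 8 (rule 102): 011000000011
Gen 9 (rule 146): 100100000100
Gen 10 (rule 184): 010010000010
Gen 11 (rule 18): 101101000101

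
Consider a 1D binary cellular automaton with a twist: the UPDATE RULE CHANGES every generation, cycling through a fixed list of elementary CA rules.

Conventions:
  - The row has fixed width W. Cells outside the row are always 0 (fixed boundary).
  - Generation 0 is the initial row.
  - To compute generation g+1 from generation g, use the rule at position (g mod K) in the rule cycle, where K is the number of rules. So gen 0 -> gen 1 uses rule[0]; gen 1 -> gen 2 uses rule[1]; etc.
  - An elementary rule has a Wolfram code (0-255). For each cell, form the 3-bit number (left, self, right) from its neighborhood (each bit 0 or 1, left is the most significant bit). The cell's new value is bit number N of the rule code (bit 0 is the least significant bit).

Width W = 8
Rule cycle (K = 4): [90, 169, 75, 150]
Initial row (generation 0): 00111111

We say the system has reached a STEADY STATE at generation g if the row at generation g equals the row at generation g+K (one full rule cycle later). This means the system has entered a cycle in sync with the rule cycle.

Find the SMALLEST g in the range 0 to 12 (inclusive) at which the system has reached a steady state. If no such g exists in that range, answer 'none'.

Gen 0: 00111111
Gen 1 (rule 90): 01100001
Gen 2 (rule 169): 01001100
Gen 3 (rule 75): 10011101
Gen 4 (rule 150): 11101001
Gen 5 (rule 90): 10100110
Gen 6 (rule 169): 01000100
Gen 7 (rule 75): 10011001
Gen 8 (rule 150): 11100111
Gen 9 (rule 90): 10111101
Gen 10 (rule 169): 01111010
Gen 11 (rule 75): 11001000
Gen 12 (rule 150): 00111100
Gen 13 (rule 90): 01100110
Gen 14 (rule 169): 01000100
Gen 15 (rule 75): 10011001
Gen 16 (rule 150): 11100111

Answer: none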